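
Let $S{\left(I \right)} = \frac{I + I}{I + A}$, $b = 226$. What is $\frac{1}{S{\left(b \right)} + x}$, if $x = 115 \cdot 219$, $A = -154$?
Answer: $\frac{18}{453443} \approx 3.9696 \cdot 10^{-5}$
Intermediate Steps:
$x = 25185$
$S{\left(I \right)} = \frac{2 I}{-154 + I}$ ($S{\left(I \right)} = \frac{I + I}{I - 154} = \frac{2 I}{-154 + I}$)
$\frac{1}{S{\left(b \right)} + x} = \frac{1}{2 \cdot 226 \frac{1}{-154 + 226} + 25185} = \frac{1}{2 \cdot 226 \cdot \frac{1}{72} + 25185} = \frac{1}{\frac{113}{18} + 25185} = \frac{1}{\frac{453443}{18}} = \frac{18}{453443}$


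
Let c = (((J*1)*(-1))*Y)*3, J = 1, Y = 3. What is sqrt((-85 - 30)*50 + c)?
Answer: I*sqrt(5759) ≈ 75.888*I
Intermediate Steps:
c = -9 (c = (((1*1)*(-1))*3)*3 = ((1*(-1))*3)*3 = -1*3*3 = -3*3 = -9)
sqrt((-85 - 30)*50 + c) = sqrt((-85 - 30)*50 - 9) = sqrt(-115*50 - 9) = sqrt(-5750 - 9) = sqrt(-5759) = I*sqrt(5759)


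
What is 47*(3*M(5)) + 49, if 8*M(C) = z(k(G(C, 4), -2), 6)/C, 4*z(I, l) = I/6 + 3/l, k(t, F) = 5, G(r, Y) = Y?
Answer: 2007/40 ≈ 50.175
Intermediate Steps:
z(I, l) = I/24 + 3/(4*l) (z(I, l) = (I/6 + 3/l)/4 = (3/l + I/6)/4 = I/24 + 3/(4*l))
M(C) = 1/(24*C) (M(C) = (((1/24)*(18 + 5*6)/6)/C)/8 = (((1/24)*(⅙)*(18 + 30))/C)/8 = (((1/24)*(⅙)*48)/C)/8 = (1/(3*C))/8 = 1/(24*C))
47*(3*M(5)) + 49 = 47*(3*((1/24)/5)) + 49 = 47*(3*((1/24)*(⅕))) + 49 = 47*(3*(1/120)) + 49 = 47*(1/40) + 49 = 47/40 + 49 = 2007/40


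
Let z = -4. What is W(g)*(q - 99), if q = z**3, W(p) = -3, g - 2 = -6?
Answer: 489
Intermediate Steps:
g = -4 (g = 2 - 6 = -4)
q = -64 (q = (-4)**3 = -64)
W(g)*(q - 99) = -3*(-64 - 99) = -3*(-163) = 489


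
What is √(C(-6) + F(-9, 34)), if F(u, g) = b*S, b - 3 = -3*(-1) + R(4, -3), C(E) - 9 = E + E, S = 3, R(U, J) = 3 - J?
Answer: √33 ≈ 5.7446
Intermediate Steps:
C(E) = 9 + 2*E (C(E) = 9 + (E + E) = 9 + 2*E)
b = 12 (b = 3 + (-3*(-1) + (3 - 1*(-3))) = 3 + (3 + (3 + 3)) = 3 + (3 + 6) = 3 + 9 = 12)
F(u, g) = 36 (F(u, g) = 12*3 = 36)
√(C(-6) + F(-9, 34)) = √((9 + 2*(-6)) + 36) = √((9 - 12) + 36) = √(-3 + 36) = √33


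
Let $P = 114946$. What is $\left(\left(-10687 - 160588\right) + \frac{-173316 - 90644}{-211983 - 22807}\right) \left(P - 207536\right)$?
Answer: $\frac{372335808472110}{23479} \approx 1.5858 \cdot 10^{10}$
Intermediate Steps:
$\left(\left(-10687 - 160588\right) + \frac{-173316 - 90644}{-211983 - 22807}\right) \left(P - 207536\right) = \left(\left(-10687 - 160588\right) + \frac{-173316 - 90644}{-211983 - 22807}\right) \left(114946 - 207536\right) = \left(\left(-10687 - 160588\right) - \frac{263960}{-234790}\right) \left(-92590\right) = \left(-171275 - - \frac{26396}{23479}\right) \left(-92590\right) = \left(-171275 + \frac{26396}{23479}\right) \left(-92590\right) = \left(- \frac{4021339329}{23479}\right) \left(-92590\right) = \frac{372335808472110}{23479}$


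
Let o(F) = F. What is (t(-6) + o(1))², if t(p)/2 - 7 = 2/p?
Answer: 1849/9 ≈ 205.44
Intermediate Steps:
t(p) = 14 + 4/p (t(p) = 14 + 2*(2/p) = 14 + 4/p)
(t(-6) + o(1))² = ((14 + 4/(-6)) + 1)² = ((14 + 4*(-⅙)) + 1)² = ((14 - ⅔) + 1)² = (40/3 + 1)² = (43/3)² = 1849/9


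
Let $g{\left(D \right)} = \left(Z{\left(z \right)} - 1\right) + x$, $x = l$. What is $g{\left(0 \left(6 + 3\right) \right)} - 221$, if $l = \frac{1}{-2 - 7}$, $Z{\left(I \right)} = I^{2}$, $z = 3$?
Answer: $- \frac{1918}{9} \approx -213.11$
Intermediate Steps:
$l = - \frac{1}{9}$ ($l = \frac{1}{-9} = - \frac{1}{9} \approx -0.11111$)
$x = - \frac{1}{9} \approx -0.11111$
$g{\left(D \right)} = \frac{71}{9}$ ($g{\left(D \right)} = \left(3^{2} - 1\right) - \frac{1}{9} = \left(9 - 1\right) - \frac{1}{9} = 8 - \frac{1}{9} = \frac{71}{9}$)
$g{\left(0 \left(6 + 3\right) \right)} - 221 = \frac{71}{9} - 221 = - \frac{1918}{9}$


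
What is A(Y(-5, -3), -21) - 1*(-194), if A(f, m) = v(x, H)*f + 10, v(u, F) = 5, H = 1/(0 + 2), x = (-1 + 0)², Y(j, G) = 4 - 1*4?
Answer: 204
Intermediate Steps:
Y(j, G) = 0 (Y(j, G) = 4 - 4 = 0)
x = 1 (x = (-1)² = 1)
H = ½ (H = 1/2 = ½ ≈ 0.50000)
A(f, m) = 10 + 5*f (A(f, m) = 5*f + 10 = 10 + 5*f)
A(Y(-5, -3), -21) - 1*(-194) = (10 + 5*0) - 1*(-194) = (10 + 0) + 194 = 10 + 194 = 204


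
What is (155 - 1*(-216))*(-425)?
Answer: -157675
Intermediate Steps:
(155 - 1*(-216))*(-425) = (155 + 216)*(-425) = 371*(-425) = -157675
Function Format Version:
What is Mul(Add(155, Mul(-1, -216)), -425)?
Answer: -157675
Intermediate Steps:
Mul(Add(155, Mul(-1, -216)), -425) = Mul(Add(155, 216), -425) = Mul(371, -425) = -157675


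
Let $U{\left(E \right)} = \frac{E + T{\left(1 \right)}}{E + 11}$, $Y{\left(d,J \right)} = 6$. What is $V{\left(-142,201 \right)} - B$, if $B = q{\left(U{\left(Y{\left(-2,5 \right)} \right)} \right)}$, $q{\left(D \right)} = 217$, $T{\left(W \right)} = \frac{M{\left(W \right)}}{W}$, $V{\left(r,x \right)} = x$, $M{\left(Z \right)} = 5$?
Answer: $-16$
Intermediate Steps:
$T{\left(W \right)} = \frac{5}{W}$
$U{\left(E \right)} = \frac{5 + E}{11 + E}$ ($U{\left(E \right)} = \frac{E + \frac{5}{1}}{E + 11} = \frac{E + 5 \cdot 1}{11 + E} = \frac{E + 5}{11 + E} = \frac{5 + E}{11 + E}$)
$B = 217$
$V{\left(-142,201 \right)} - B = 201 - 217 = -16$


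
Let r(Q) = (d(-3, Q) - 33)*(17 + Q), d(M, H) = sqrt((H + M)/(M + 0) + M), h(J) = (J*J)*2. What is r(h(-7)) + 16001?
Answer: 12206 + 230*I*sqrt(78)/3 ≈ 12206.0 + 677.1*I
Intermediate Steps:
h(J) = 2*J**2 (h(J) = J**2*2 = 2*J**2)
d(M, H) = sqrt(M + (H + M)/M) (d(M, H) = sqrt((H + M)/M + M) = sqrt(M + (H + M)/M))
r(Q) = (-33 + sqrt(-2 - Q/3))*(17 + Q) (r(Q) = (sqrt(1 - 3 + Q/(-3)) - 33)*(17 + Q) = (sqrt(1 - 3 + Q*(-1/3)) - 33)*(17 + Q) = (sqrt(1 - 3 - Q/3) - 33)*(17 + Q) = (sqrt(-2 - Q/3) - 33)*(17 + Q) = (-33 + sqrt(-2 - Q/3))*(17 + Q))
r(h(-7)) + 16001 = (-561 - 66*(-7)**2 + 17*sqrt(-18 - 6*(-7)**2)/3 + (2*(-7)**2)*sqrt(-18 - 6*(-7)**2)/3) + 16001 = (-561 - 66*49 + 17*sqrt(-18 - 6*49)/3 + (2*49)*sqrt(-18 - 6*49)/3) + 16001 = (-561 - 33*98 + 17*sqrt(-18 - 3*98)/3 + (1/3)*98*sqrt(-18 - 3*98)) + 16001 = (-561 - 3234 + 17*sqrt(-18 - 294)/3 + (1/3)*98*sqrt(-18 - 294)) + 16001 = (-561 - 3234 + 17*sqrt(-312)/3 + (1/3)*98*sqrt(-312)) + 16001 = (-561 - 3234 + 17*(2*I*sqrt(78))/3 + (1/3)*98*(2*I*sqrt(78))) + 16001 = (-561 - 3234 + 34*I*sqrt(78)/3 + 196*I*sqrt(78)/3) + 16001 = (-3795 + 230*I*sqrt(78)/3) + 16001 = 12206 + 230*I*sqrt(78)/3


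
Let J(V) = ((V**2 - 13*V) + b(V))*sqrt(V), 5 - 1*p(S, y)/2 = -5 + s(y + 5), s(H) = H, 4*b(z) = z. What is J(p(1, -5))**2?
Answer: 420500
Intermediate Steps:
b(z) = z/4
p(S, y) = 10 - 2*y (p(S, y) = 10 - 2*(-5 + (y + 5)) = 10 - 2*(-5 + (5 + y)) = 10 - 2*y)
J(V) = sqrt(V)*(V**2 - 51*V/4) (J(V) = ((V**2 - 13*V) + V/4)*sqrt(V) = (V**2 - 51*V/4)*sqrt(V) = sqrt(V)*(V**2 - 51*V/4))
J(p(1, -5))**2 = ((10 - 2*(-5))**(3/2)*(-51/4 + (10 - 2*(-5))))**2 = ((10 + 10)**(3/2)*(-51/4 + (10 + 10)))**2 = (20**(3/2)*(-51/4 + 20))**2 = ((40*sqrt(5))*(29/4))**2 = (290*sqrt(5))**2 = 420500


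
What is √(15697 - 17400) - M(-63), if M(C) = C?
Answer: 63 + I*√1703 ≈ 63.0 + 41.267*I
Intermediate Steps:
√(15697 - 17400) - M(-63) = √(15697 - 17400) - 1*(-63) = √(-1703) + 63 = I*√1703 + 63 = 63 + I*√1703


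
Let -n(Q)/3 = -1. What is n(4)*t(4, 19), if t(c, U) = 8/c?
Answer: 6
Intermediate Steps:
n(Q) = 3 (n(Q) = -3*(-1) = 3)
n(4)*t(4, 19) = 3*(8/4) = 3*(8*(¼)) = 3*2 = 6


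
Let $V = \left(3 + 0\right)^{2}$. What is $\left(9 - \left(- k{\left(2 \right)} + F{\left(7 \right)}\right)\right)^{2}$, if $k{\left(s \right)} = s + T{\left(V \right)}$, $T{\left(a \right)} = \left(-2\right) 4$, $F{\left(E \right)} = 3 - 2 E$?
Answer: $196$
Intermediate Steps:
$V = 9$ ($V = 3^{2} = 9$)
$T{\left(a \right)} = -8$
$k{\left(s \right)} = -8 + s$ ($k{\left(s \right)} = s - 8 = -8 + s$)
$\left(9 - \left(- k{\left(2 \right)} + F{\left(7 \right)}\right)\right)^{2} = \left(9 + \left(\left(-8 + 2\right) - \left(3 - 14\right)\right)\right)^{2} = \left(9 - -5\right)^{2} = \left(9 + \left(-6 + 11\right)\right)^{2} = \left(9 + 5\right)^{2} = 14^{2} = 196$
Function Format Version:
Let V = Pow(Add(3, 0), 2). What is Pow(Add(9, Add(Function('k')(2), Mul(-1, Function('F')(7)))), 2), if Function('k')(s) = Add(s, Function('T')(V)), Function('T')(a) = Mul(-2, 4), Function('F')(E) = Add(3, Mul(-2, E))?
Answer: 196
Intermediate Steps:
V = 9 (V = Pow(3, 2) = 9)
Function('T')(a) = -8
Function('k')(s) = Add(-8, s) (Function('k')(s) = Add(s, -8) = Add(-8, s))
Pow(Add(9, Add(Function('k')(2), Mul(-1, Function('F')(7)))), 2) = Pow(Add(9, Add(Add(-8, 2), Mul(-1, Add(3, Mul(-2, 7))))), 2) = Pow(Add(9, Add(-6, Mul(-1, Add(3, -14)))), 2) = Pow(Add(9, Add(-6, Mul(-1, -11))), 2) = Pow(Add(9, Add(-6, 11)), 2) = Pow(Add(9, 5), 2) = Pow(14, 2) = 196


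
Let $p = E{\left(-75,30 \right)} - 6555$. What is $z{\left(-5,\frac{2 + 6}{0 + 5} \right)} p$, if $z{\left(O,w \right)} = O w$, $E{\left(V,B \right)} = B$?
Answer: $52200$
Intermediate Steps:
$p = -6525$ ($p = 30 - 6555 = -6525$)
$z{\left(-5,\frac{2 + 6}{0 + 5} \right)} p = - 5 \frac{2 + 6}{0 + 5} \left(-6525\right) = - 5 \cdot \frac{8}{5} \left(-6525\right) = - 5 \cdot 8 \cdot \frac{1}{5} \left(-6525\right) = \left(-5\right) \frac{8}{5} \left(-6525\right) = \left(-8\right) \left(-6525\right) = 52200$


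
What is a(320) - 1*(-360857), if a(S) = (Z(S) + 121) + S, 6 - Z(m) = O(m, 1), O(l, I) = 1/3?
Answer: 1083911/3 ≈ 3.6130e+5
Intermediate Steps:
O(l, I) = ⅓
Z(m) = 17/3 (Z(m) = 6 - 1*⅓ = 6 - ⅓ = 17/3)
a(S) = 380/3 + S (a(S) = (17/3 + 121) + S = 380/3 + S)
a(320) - 1*(-360857) = (380/3 + 320) - 1*(-360857) = 1340/3 + 360857 = 1083911/3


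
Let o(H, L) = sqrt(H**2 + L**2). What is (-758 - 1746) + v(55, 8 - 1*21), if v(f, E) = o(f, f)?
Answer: -2504 + 55*sqrt(2) ≈ -2426.2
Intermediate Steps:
v(f, E) = sqrt(2)*sqrt(f**2) (v(f, E) = sqrt(f**2 + f**2) = sqrt(2*f**2) = sqrt(2)*sqrt(f**2))
(-758 - 1746) + v(55, 8 - 1*21) = (-758 - 1746) + sqrt(2)*sqrt(55**2) = -2504 + sqrt(2)*sqrt(3025) = -2504 + sqrt(2)*55 = -2504 + 55*sqrt(2)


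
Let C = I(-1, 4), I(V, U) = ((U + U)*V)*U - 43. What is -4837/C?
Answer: 4837/75 ≈ 64.493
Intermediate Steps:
I(V, U) = -43 + 2*V*U² (I(V, U) = ((2*U)*V)*U - 43 = (2*U*V)*U - 43 = 2*V*U² - 43 = -43 + 2*V*U²)
C = -75 (C = -43 + 2*(-1)*4² = -43 + 2*(-1)*16 = -43 - 32 = -75)
-4837/C = -4837/(-75) = -4837*(-1/75) = 4837/75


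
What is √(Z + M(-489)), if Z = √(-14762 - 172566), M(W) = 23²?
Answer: √(529 + 8*I*√2927) ≈ 24.622 + 8.7891*I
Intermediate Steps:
M(W) = 529
Z = 8*I*√2927 (Z = √(-187328) = 8*I*√2927 ≈ 432.81*I)
√(Z + M(-489)) = √(8*I*√2927 + 529) = √(529 + 8*I*√2927)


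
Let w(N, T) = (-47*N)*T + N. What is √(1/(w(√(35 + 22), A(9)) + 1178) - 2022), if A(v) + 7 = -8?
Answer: √(-4763830 - 2855064*√57)/(2*√(589 + 353*√57)) ≈ 44.967*I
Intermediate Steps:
A(v) = -15 (A(v) = -7 - 8 = -15)
w(N, T) = N - 47*N*T (w(N, T) = -47*N*T + N = N - 47*N*T)
√(1/(w(√(35 + 22), A(9)) + 1178) - 2022) = √(1/(√(35 + 22)*(1 - 47*(-15)) + 1178) - 2022) = √(1/(√57*(1 + 705) + 1178) - 2022) = √(1/(√57*706 + 1178) - 2022) = √(1/(706*√57 + 1178) - 2022) = √(1/(1178 + 706*√57) - 2022) = √(-2022 + 1/(1178 + 706*√57))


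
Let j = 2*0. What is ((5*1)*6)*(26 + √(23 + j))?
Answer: 780 + 30*√23 ≈ 923.88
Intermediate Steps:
j = 0
((5*1)*6)*(26 + √(23 + j)) = ((5*1)*6)*(26 + √(23 + 0)) = (5*6)*(26 + √23) = 30*(26 + √23) = 780 + 30*√23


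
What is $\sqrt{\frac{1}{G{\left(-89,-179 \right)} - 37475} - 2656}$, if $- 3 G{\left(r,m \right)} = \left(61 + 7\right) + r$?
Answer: $\frac{i \sqrt{932157089303}}{18734} \approx 51.536 i$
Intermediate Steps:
$G{\left(r,m \right)} = - \frac{68}{3} - \frac{r}{3}$ ($G{\left(r,m \right)} = - \frac{\left(61 + 7\right) + r}{3} = - \frac{68 + r}{3} = - \frac{68}{3} - \frac{r}{3}$)
$\sqrt{\frac{1}{G{\left(-89,-179 \right)} - 37475} - 2656} = \sqrt{\frac{1}{\left(- \frac{68}{3} - - \frac{89}{3}\right) - 37475} - 2656} = \sqrt{\frac{1}{\left(- \frac{68}{3} + \frac{89}{3}\right) - 37475} - 2656} = \sqrt{\frac{1}{7 - 37475} - 2656} = \sqrt{\frac{1}{-37468} - 2656} = \sqrt{- \frac{1}{37468} - 2656} = \sqrt{- \frac{99515009}{37468}} = \frac{i \sqrt{932157089303}}{18734}$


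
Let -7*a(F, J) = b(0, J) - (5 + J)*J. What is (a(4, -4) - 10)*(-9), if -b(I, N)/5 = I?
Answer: 666/7 ≈ 95.143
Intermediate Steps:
b(I, N) = -5*I
a(F, J) = J*(5 + J)/7 (a(F, J) = -(-5*0 - (5 + J)*J)/7 = -(0 - J*(5 + J))/7 = -(-1)*J*(5 + J)/7 = J*(5 + J)/7)
(a(4, -4) - 10)*(-9) = ((⅐)*(-4)*(5 - 4) - 10)*(-9) = ((⅐)*(-4)*1 - 10)*(-9) = (-4/7 - 10)*(-9) = -74/7*(-9) = 666/7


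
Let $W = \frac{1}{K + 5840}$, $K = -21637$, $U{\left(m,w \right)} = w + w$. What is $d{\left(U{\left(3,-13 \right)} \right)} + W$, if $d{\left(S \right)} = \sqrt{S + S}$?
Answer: $- \frac{1}{15797} + 2 i \sqrt{13} \approx -6.3303 \cdot 10^{-5} + 7.2111 i$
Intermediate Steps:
$U{\left(m,w \right)} = 2 w$
$d{\left(S \right)} = \sqrt{2} \sqrt{S}$ ($d{\left(S \right)} = \sqrt{2 S} = \sqrt{2} \sqrt{S}$)
$W = - \frac{1}{15797}$ ($W = \frac{1}{-21637 + 5840} = \frac{1}{-15797} = - \frac{1}{15797} \approx -6.3303 \cdot 10^{-5}$)
$d{\left(U{\left(3,-13 \right)} \right)} + W = \sqrt{2} \sqrt{2 \left(-13\right)} - \frac{1}{15797} = \sqrt{2} \sqrt{-26} - \frac{1}{15797} = \sqrt{2} i \sqrt{26} - \frac{1}{15797} = 2 i \sqrt{13} - \frac{1}{15797} = - \frac{1}{15797} + 2 i \sqrt{13}$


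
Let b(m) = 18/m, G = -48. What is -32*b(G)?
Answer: 12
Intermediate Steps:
-32*b(G) = -576/(-48) = -576*(-1)/48 = -32*(-3/8) = 12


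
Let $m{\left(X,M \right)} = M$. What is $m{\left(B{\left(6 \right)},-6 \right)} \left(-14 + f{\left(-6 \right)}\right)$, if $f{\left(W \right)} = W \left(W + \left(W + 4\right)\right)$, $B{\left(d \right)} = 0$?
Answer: $-204$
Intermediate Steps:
$f{\left(W \right)} = W \left(4 + 2 W\right)$ ($f{\left(W \right)} = W \left(W + \left(4 + W\right)\right) = W \left(4 + 2 W\right)$)
$m{\left(B{\left(6 \right)},-6 \right)} \left(-14 + f{\left(-6 \right)}\right) = - 6 \left(-14 + 2 \left(-6\right) \left(2 - 6\right)\right) = - 6 \left(-14 + 2 \left(-6\right) \left(-4\right)\right) = - 6 \left(-14 + 48\right) = \left(-6\right) 34 = -204$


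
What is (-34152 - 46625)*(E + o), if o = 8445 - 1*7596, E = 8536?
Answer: -758092145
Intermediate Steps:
o = 849 (o = 8445 - 7596 = 849)
(-34152 - 46625)*(E + o) = (-34152 - 46625)*(8536 + 849) = -80777*9385 = -758092145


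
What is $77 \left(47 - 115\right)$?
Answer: $-5236$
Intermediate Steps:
$77 \left(47 - 115\right) = 77 \left(-68\right) = -5236$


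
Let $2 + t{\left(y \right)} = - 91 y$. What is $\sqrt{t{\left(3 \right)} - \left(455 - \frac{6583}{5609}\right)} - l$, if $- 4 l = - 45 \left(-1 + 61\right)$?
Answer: $-675 + \frac{i \sqrt{22929519083}}{5609} \approx -675.0 + 26.997 i$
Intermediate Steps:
$t{\left(y \right)} = -2 - 91 y$
$l = 675$ ($l = - \frac{\left(-45\right) \left(-1 + 61\right)}{4} = - \frac{\left(-45\right) 60}{4} = \left(- \frac{1}{4}\right) \left(-2700\right) = 675$)
$\sqrt{t{\left(3 \right)} - \left(455 - \frac{6583}{5609}\right)} - l = \sqrt{\left(-2 - 273\right) - \left(455 - \frac{6583}{5609}\right)} - 675 = \sqrt{\left(-2 - 273\right) + \left(6583 \cdot \frac{1}{5609} - 455\right)} - 675 = \sqrt{-275 + \left(\frac{6583}{5609} - 455\right)} - 675 = \sqrt{-275 - \frac{2545512}{5609}} - 675 = \sqrt{- \frac{4087987}{5609}} - 675 = \frac{i \sqrt{22929519083}}{5609} - 675 = -675 + \frac{i \sqrt{22929519083}}{5609}$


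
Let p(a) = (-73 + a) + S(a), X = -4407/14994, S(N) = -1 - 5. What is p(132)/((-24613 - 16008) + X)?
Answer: -264894/203025227 ≈ -0.0013047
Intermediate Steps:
S(N) = -6
X = -1469/4998 (X = -4407*1/14994 = -1469/4998 ≈ -0.29392)
p(a) = -79 + a (p(a) = (-73 + a) - 6 = -79 + a)
p(132)/((-24613 - 16008) + X) = (-79 + 132)/((-24613 - 16008) - 1469/4998) = 53/(-40621 - 1469/4998) = 53/(-203025227/4998) = 53*(-4998/203025227) = -264894/203025227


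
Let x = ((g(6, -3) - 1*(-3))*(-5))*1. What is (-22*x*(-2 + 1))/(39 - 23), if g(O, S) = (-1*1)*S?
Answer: -165/4 ≈ -41.250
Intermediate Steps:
g(O, S) = -S
x = -30 (x = ((-1*(-3) - 1*(-3))*(-5))*1 = ((3 + 3)*(-5))*1 = (6*(-5))*1 = -30*1 = -30)
(-22*x*(-2 + 1))/(39 - 23) = (-(-660)*(-2 + 1))/(39 - 23) = -(-660)*(-1)/16 = -22*30*(1/16) = -660*1/16 = -165/4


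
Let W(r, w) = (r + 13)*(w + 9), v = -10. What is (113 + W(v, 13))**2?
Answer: 32041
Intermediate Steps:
W(r, w) = (9 + w)*(13 + r) (W(r, w) = (13 + r)*(9 + w) = (9 + w)*(13 + r))
(113 + W(v, 13))**2 = (113 + (117 + 9*(-10) + 13*13 - 10*13))**2 = (113 + (117 - 90 + 169 - 130))**2 = (113 + 66)**2 = 179**2 = 32041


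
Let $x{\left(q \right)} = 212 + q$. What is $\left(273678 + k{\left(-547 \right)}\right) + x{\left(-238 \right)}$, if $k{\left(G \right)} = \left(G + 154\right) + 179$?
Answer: $273438$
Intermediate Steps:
$k{\left(G \right)} = 333 + G$ ($k{\left(G \right)} = \left(154 + G\right) + 179 = 333 + G$)
$\left(273678 + k{\left(-547 \right)}\right) + x{\left(-238 \right)} = \left(273678 + \left(333 - 547\right)\right) + \left(212 - 238\right) = \left(273678 - 214\right) - 26 = 273464 - 26 = 273438$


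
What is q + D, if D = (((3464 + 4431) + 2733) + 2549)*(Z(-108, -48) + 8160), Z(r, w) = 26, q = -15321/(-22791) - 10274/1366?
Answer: 559694563856714/5188751 ≈ 1.0787e+8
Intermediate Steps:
q = -35537708/5188751 (q = -15321*(-1/22791) - 10274*1/1366 = 5107/7597 - 5137/683 = -35537708/5188751 ≈ -6.8490)
D = 107866922 (D = (((3464 + 4431) + 2733) + 2549)*(26 + 8160) = ((7895 + 2733) + 2549)*8186 = (10628 + 2549)*8186 = 13177*8186 = 107866922)
q + D = -35537708/5188751 + 107866922 = 559694563856714/5188751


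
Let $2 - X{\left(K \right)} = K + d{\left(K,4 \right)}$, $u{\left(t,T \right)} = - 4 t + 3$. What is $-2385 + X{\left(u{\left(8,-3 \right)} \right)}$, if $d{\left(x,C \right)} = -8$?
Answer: $-2346$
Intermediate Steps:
$u{\left(t,T \right)} = 3 - 4 t$
$X{\left(K \right)} = 10 - K$ ($X{\left(K \right)} = 2 - \left(K - 8\right) = 2 - \left(-8 + K\right) = 10 - K$)
$-2385 + X{\left(u{\left(8,-3 \right)} \right)} = -2385 + \left(10 - \left(3 - 32\right)\right) = -2385 + \left(10 - -29\right) = -2385 + \left(10 + 29\right) = -2385 + 39 = -2346$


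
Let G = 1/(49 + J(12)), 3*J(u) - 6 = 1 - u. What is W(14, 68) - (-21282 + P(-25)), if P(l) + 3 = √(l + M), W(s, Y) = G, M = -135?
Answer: 3022473/142 - 4*I*√10 ≈ 21285.0 - 12.649*I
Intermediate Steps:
J(u) = 7/3 - u/3 (J(u) = 2 + (1 - u)/3 = 2 + (⅓ - u/3) = 7/3 - u/3)
G = 3/142 (G = 1/(49 + (7/3 - ⅓*12)) = 1/(49 + (7/3 - 4)) = 1/(49 - 5/3) = 1/(142/3) = 3/142 ≈ 0.021127)
W(s, Y) = 3/142
P(l) = -3 + √(-135 + l) (P(l) = -3 + √(l - 135) = -3 + √(-135 + l))
W(14, 68) - (-21282 + P(-25)) = 3/142 - (-21282 + (-3 + √(-135 - 25))) = 3/142 - (-21282 + (-3 + √(-160))) = 3/142 - (-21282 + (-3 + 4*I*√10)) = 3/142 - (-21285 + 4*I*√10) = 3/142 + (21285 - 4*I*√10) = 3022473/142 - 4*I*√10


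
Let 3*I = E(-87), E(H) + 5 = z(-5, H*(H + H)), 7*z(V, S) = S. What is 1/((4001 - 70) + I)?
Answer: 21/97654 ≈ 0.00021504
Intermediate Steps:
z(V, S) = S/7
E(H) = -5 + 2*H²/7 (E(H) = -5 + (H*(H + H))/7 = -5 + (H*(2*H))/7 = -5 + (2*H²)/7 = -5 + 2*H²/7)
I = 15103/21 (I = (-5 + (2/7)*(-87)²)/3 = (-5 + (2/7)*7569)/3 = (-5 + 15138/7)/3 = (⅓)*(15103/7) = 15103/21 ≈ 719.19)
1/((4001 - 70) + I) = 1/((4001 - 70) + 15103/21) = 1/(3931 + 15103/21) = 1/(97654/21) = 21/97654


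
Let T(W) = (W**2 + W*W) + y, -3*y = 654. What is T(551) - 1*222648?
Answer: 384336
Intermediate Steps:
y = -218 (y = -1/3*654 = -218)
T(W) = -218 + 2*W**2 (T(W) = (W**2 + W*W) - 218 = (W**2 + W**2) - 218 = 2*W**2 - 218 = -218 + 2*W**2)
T(551) - 1*222648 = (-218 + 2*551**2) - 1*222648 = (-218 + 2*303601) - 222648 = (-218 + 607202) - 222648 = 606984 - 222648 = 384336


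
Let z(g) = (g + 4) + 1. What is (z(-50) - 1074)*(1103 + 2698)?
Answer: -4253319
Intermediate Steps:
z(g) = 5 + g (z(g) = (4 + g) + 1 = 5 + g)
(z(-50) - 1074)*(1103 + 2698) = ((5 - 50) - 1074)*(1103 + 2698) = (-45 - 1074)*3801 = -1119*3801 = -4253319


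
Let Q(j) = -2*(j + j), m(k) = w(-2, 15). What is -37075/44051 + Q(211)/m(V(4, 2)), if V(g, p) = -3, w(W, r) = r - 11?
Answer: -9331836/44051 ≈ -211.84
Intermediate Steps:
w(W, r) = -11 + r
m(k) = 4 (m(k) = -11 + 15 = 4)
Q(j) = -4*j
-37075/44051 + Q(211)/m(V(4, 2)) = -37075/44051 - 4*211/4 = -37075*1/44051 - 844*1/4 = -37075/44051 - 211 = -9331836/44051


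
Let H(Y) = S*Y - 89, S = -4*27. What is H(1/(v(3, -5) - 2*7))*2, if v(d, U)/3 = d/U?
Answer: -12982/79 ≈ -164.33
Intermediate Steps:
v(d, U) = 3*d/U (v(d, U) = 3*(d/U) = 3*d/U)
S = -108
H(Y) = -89 - 108*Y (H(Y) = -108*Y - 89 = -89 - 108*Y)
H(1/(v(3, -5) - 2*7))*2 = (-89 - 108/(3*3/(-5) - 2*7))*2 = (-89 - 108/(3*3*(-⅕) - 14))*2 = (-89 - 108/(-9/5 - 14))*2 = (-89 - 108/(-79/5))*2 = (-89 - 108*(-5/79))*2 = (-89 + 540/79)*2 = -6491/79*2 = -12982/79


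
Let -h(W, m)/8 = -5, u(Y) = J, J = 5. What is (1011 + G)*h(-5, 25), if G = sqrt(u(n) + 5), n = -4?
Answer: 40440 + 40*sqrt(10) ≈ 40567.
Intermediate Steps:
u(Y) = 5
h(W, m) = 40 (h(W, m) = -8*(-5) = 40)
G = sqrt(10) (G = sqrt(5 + 5) = sqrt(10) ≈ 3.1623)
(1011 + G)*h(-5, 25) = (1011 + sqrt(10))*40 = 40440 + 40*sqrt(10)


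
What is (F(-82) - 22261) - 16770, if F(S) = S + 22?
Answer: -39091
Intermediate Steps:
F(S) = 22 + S
(F(-82) - 22261) - 16770 = ((22 - 82) - 22261) - 16770 = (-60 - 22261) - 16770 = -22321 - 16770 = -39091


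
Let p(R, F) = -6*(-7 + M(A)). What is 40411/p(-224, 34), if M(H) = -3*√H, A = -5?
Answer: 282877/564 - 40411*I*√5/188 ≈ 501.56 - 480.65*I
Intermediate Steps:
p(R, F) = 42 + 18*I*√5 (p(R, F) = -6*(-7 - 3*I*√5) = 42 + 18*I*√5)
40411/p(-224, 34) = 40411/(42 + 18*I*√5)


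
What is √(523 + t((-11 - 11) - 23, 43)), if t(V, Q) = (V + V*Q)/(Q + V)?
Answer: √1513 ≈ 38.897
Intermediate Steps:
t(V, Q) = (V + Q*V)/(Q + V)
√(523 + t((-11 - 11) - 23, 43)) = √(523 + ((-11 - 11) - 23)*(1 + 43)/(43 + ((-11 - 11) - 23))) = √(523 + (-22 - 23)*44/(43 + (-22 - 23))) = √(523 - 45*44/(43 - 45)) = √(523 - 45*44/(-2)) = √(523 - 45*(-½)*44) = √(523 + 990) = √1513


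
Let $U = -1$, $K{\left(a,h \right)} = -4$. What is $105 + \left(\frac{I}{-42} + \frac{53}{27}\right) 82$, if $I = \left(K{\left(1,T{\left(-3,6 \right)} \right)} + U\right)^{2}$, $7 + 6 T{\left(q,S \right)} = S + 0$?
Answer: $\frac{41042}{189} \approx 217.15$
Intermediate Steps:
$T{\left(q,S \right)} = - \frac{7}{6} + \frac{S}{6}$ ($T{\left(q,S \right)} = - \frac{7}{6} + \frac{S + 0}{6} = - \frac{7}{6} + \frac{S}{6}$)
$I = 25$ ($I = \left(-4 - 1\right)^{2} = \left(-5\right)^{2} = 25$)
$105 + \left(\frac{I}{-42} + \frac{53}{27}\right) 82 = 105 + \left(\frac{25}{-42} + \frac{53}{27}\right) 82 = 105 + \left(25 \left(- \frac{1}{42}\right) + 53 \cdot \frac{1}{27}\right) 82 = 105 + \left(- \frac{25}{42} + \frac{53}{27}\right) 82 = 105 + \frac{517}{378} \cdot 82 = 105 + \frac{21197}{189} = \frac{41042}{189}$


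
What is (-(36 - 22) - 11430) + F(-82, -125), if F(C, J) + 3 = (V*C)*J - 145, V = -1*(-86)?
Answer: 869908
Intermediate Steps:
V = 86
F(C, J) = -148 + 86*C*J (F(C, J) = -3 + ((86*C)*J - 145) = -3 + (86*C*J - 145) = -3 + (-145 + 86*C*J) = -148 + 86*C*J)
(-(36 - 22) - 11430) + F(-82, -125) = (-(36 - 22) - 11430) + (-148 + 86*(-82)*(-125)) = (-1*14 - 11430) + (-148 + 881500) = (-14 - 11430) + 881352 = -11444 + 881352 = 869908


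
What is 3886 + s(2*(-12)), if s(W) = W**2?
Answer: 4462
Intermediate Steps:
3886 + s(2*(-12)) = 3886 + (2*(-12))**2 = 3886 + (-24)**2 = 3886 + 576 = 4462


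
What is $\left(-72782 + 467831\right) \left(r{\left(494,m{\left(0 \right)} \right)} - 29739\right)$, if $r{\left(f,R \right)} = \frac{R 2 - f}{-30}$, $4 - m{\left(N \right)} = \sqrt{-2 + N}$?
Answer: $- \frac{58709812086}{5} + \frac{131683 i \sqrt{2}}{5} \approx -1.1742 \cdot 10^{10} + 37246.0 i$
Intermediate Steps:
$m{\left(N \right)} = 4 - \sqrt{-2 + N}$
$r{\left(f,R \right)} = - \frac{R}{15} + \frac{f}{30}$ ($r{\left(f,R \right)} = \left(2 R - f\right) \left(- \frac{1}{30}\right) = \left(- f + 2 R\right) \left(- \frac{1}{30}\right) = - \frac{R}{15} + \frac{f}{30}$)
$\left(-72782 + 467831\right) \left(r{\left(494,m{\left(0 \right)} \right)} - 29739\right) = \left(-72782 + 467831\right) \left(\left(- \frac{4 - \sqrt{-2 + 0}}{15} + \frac{1}{30} \cdot 494\right) - 29739\right) = 395049 \left(\left(- \frac{4 - \sqrt{-2}}{15} + \frac{247}{15}\right) - 29739\right) = 395049 \left(\left(- \frac{4 - i \sqrt{2}}{15} + \frac{247}{15}\right) - 29739\right) = 395049 \left(\left(\left(- \frac{4}{15} + \frac{i \sqrt{2}}{15}\right) + \frac{247}{15}\right) - 29739\right) = 395049 \left(\left(\frac{81}{5} + \frac{i \sqrt{2}}{15}\right) - 29739\right) = 395049 \left(- \frac{148614}{5} + \frac{i \sqrt{2}}{15}\right) = - \frac{58709812086}{5} + \frac{131683 i \sqrt{2}}{5}$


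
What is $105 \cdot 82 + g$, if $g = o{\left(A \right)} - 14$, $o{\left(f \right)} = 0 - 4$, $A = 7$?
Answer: $8592$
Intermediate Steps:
$o{\left(f \right)} = -4$
$g = -18$ ($g = -4 - 14 = -18$)
$105 \cdot 82 + g = 105 \cdot 82 - 18 = 8610 - 18 = 8592$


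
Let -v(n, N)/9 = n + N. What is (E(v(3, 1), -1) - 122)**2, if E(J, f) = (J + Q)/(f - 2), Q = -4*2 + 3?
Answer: 105625/9 ≈ 11736.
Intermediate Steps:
v(n, N) = -9*N - 9*n (v(n, N) = -9*(n + N) = -9*(N + n) = -9*N - 9*n)
Q = -5 (Q = -8 + 3 = -5)
E(J, f) = (-5 + J)/(-2 + f) (E(J, f) = (J - 5)/(f - 2) = (-5 + J)/(-2 + f))
(E(v(3, 1), -1) - 122)**2 = ((-5 + (-9*1 - 9*3))/(-2 - 1) - 122)**2 = ((-5 + (-9 - 27))/(-3) - 122)**2 = (-(-5 - 36)/3 - 122)**2 = (-1/3*(-41) - 122)**2 = (41/3 - 122)**2 = (-325/3)**2 = 105625/9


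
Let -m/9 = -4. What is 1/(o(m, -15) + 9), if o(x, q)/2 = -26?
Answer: -1/43 ≈ -0.023256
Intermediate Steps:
m = 36 (m = -9*(-4) = 36)
o(x, q) = -52 (o(x, q) = 2*(-26) = -52)
1/(o(m, -15) + 9) = 1/(-52 + 9) = 1/(-43) = -1/43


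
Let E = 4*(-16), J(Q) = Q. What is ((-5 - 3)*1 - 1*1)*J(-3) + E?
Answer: -37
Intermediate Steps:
E = -64
((-5 - 3)*1 - 1*1)*J(-3) + E = ((-5 - 3)*1 - 1*1)*(-3) - 64 = (-8*1 - 1)*(-3) - 64 = (-8 - 1)*(-3) - 64 = -9*(-3) - 64 = 27 - 64 = -37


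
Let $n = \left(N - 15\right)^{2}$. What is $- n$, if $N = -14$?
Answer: $-841$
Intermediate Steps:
$n = 841$ ($n = \left(-14 - 15\right)^{2} = \left(-29\right)^{2} = 841$)
$- n = \left(-1\right) 841 = -841$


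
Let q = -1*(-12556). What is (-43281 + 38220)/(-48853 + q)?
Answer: 1687/12099 ≈ 0.13943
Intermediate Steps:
q = 12556
(-43281 + 38220)/(-48853 + q) = (-43281 + 38220)/(-48853 + 12556) = -5061/(-36297) = -5061*(-1/36297) = 1687/12099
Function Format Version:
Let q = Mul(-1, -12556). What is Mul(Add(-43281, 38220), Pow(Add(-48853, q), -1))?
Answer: Rational(1687, 12099) ≈ 0.13943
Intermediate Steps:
q = 12556
Mul(Add(-43281, 38220), Pow(Add(-48853, q), -1)) = Mul(Add(-43281, 38220), Pow(Add(-48853, 12556), -1)) = Mul(-5061, Pow(-36297, -1)) = Mul(-5061, Rational(-1, 36297)) = Rational(1687, 12099)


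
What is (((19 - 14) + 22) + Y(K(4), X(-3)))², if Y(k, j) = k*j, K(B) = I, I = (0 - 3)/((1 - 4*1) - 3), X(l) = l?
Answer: 2601/4 ≈ 650.25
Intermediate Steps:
I = ½ (I = -3/((1 - 4) - 3) = -3/(-3 - 3) = -3/(-6) = -3*(-⅙) = ½ ≈ 0.50000)
K(B) = ½
Y(k, j) = j*k
(((19 - 14) + 22) + Y(K(4), X(-3)))² = (((19 - 14) + 22) - 3*½)² = ((5 + 22) - 3/2)² = (27 - 3/2)² = (51/2)² = 2601/4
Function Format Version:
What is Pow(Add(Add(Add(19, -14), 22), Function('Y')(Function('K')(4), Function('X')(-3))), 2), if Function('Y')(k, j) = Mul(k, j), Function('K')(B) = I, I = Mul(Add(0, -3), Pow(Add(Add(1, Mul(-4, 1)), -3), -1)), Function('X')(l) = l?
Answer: Rational(2601, 4) ≈ 650.25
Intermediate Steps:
I = Rational(1, 2) (I = Mul(-3, Pow(Add(Add(1, -4), -3), -1)) = Mul(-3, Pow(Add(-3, -3), -1)) = Mul(-3, Pow(-6, -1)) = Mul(-3, Rational(-1, 6)) = Rational(1, 2) ≈ 0.50000)
Function('K')(B) = Rational(1, 2)
Function('Y')(k, j) = Mul(j, k)
Pow(Add(Add(Add(19, -14), 22), Function('Y')(Function('K')(4), Function('X')(-3))), 2) = Pow(Add(Add(Add(19, -14), 22), Mul(-3, Rational(1, 2))), 2) = Pow(Add(Add(5, 22), Rational(-3, 2)), 2) = Pow(Add(27, Rational(-3, 2)), 2) = Pow(Rational(51, 2), 2) = Rational(2601, 4)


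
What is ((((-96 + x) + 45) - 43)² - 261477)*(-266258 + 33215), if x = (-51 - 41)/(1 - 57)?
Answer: 11553722657649/196 ≈ 5.8948e+10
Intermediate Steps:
x = 23/14 (x = -92/(-56) = -92*(-1/56) = 23/14 ≈ 1.6429)
((((-96 + x) + 45) - 43)² - 261477)*(-266258 + 33215) = ((((-96 + 23/14) + 45) - 43)² - 261477)*(-266258 + 33215) = (((-1321/14 + 45) - 43)² - 261477)*(-233043) = ((-691/14 - 43)² - 261477)*(-233043) = ((-1293/14)² - 261477)*(-233043) = (1671849/196 - 261477)*(-233043) = -49577643/196*(-233043) = 11553722657649/196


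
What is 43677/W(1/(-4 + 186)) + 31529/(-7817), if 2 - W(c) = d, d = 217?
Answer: -348201844/1680655 ≈ -207.18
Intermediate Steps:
W(c) = -215 (W(c) = 2 - 1*217 = 2 - 217 = -215)
43677/W(1/(-4 + 186)) + 31529/(-7817) = 43677/(-215) + 31529/(-7817) = 43677*(-1/215) + 31529*(-1/7817) = -43677/215 - 31529/7817 = -348201844/1680655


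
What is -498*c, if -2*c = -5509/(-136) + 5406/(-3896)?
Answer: 645154269/66232 ≈ 9740.8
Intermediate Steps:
c = -2590981/132464 (c = -(-5509/(-136) + 5406/(-3896))/2 = -(-5509*(-1/136) + 5406*(-1/3896))/2 = -(5509/136 - 2703/1948)/2 = -1/2*2590981/66232 = -2590981/132464 ≈ -19.560)
-498*c = -498*(-2590981/132464) = 645154269/66232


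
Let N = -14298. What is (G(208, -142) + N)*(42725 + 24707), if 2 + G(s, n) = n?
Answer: -973852944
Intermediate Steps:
G(s, n) = -2 + n
(G(208, -142) + N)*(42725 + 24707) = ((-2 - 142) - 14298)*(42725 + 24707) = (-144 - 14298)*67432 = -14442*67432 = -973852944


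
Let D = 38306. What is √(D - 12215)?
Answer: 3*√2899 ≈ 161.53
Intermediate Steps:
√(D - 12215) = √(38306 - 12215) = √26091 = 3*√2899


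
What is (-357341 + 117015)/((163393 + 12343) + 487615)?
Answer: -240326/663351 ≈ -0.36229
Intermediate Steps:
(-357341 + 117015)/((163393 + 12343) + 487615) = -240326/(175736 + 487615) = -240326/663351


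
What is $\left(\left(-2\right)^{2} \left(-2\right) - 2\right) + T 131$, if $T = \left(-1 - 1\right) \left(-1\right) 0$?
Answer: $-10$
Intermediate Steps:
$T = 0$ ($T = \left(-2\right) \left(-1\right) 0 = 2 \cdot 0 = 0$)
$\left(\left(-2\right)^{2} \left(-2\right) - 2\right) + T 131 = \left(\left(-2\right)^{2} \left(-2\right) - 2\right) + 0 \cdot 131 = \left(4 \left(-2\right) - 2\right) + 0 = \left(-8 - 2\right) + 0 = -10 + 0 = -10$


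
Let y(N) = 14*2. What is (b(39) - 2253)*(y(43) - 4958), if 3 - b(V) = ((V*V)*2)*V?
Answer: 595977840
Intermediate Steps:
y(N) = 28
b(V) = 3 - 2*V**3 (b(V) = 3 - (V*V)*2*V = 3 - V**2*2*V = 3 - 2*V**2*V = 3 - 2*V**3)
(b(39) - 2253)*(y(43) - 4958) = ((3 - 2*39**3) - 2253)*(28 - 4958) = ((3 - 2*59319) - 2253)*(-4930) = ((3 - 118638) - 2253)*(-4930) = (-118635 - 2253)*(-4930) = -120888*(-4930) = 595977840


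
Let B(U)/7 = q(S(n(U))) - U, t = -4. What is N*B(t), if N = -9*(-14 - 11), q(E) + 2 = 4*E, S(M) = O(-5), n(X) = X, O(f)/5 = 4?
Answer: 129150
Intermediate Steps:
O(f) = 20 (O(f) = 5*4 = 20)
S(M) = 20
q(E) = -2 + 4*E
N = 225 (N = -9*(-25) = 225)
B(U) = 546 - 7*U (B(U) = 7*((-2 + 4*20) - U) = 7*((-2 + 80) - U) = 7*(78 - U) = 546 - 7*U)
N*B(t) = 225*(546 - 7*(-4)) = 225*(546 + 28) = 225*574 = 129150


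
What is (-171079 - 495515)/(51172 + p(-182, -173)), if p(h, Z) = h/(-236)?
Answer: -78658092/6038387 ≈ -13.026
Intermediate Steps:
p(h, Z) = -h/236 (p(h, Z) = h*(-1/236) = -h/236)
(-171079 - 495515)/(51172 + p(-182, -173)) = (-171079 - 495515)/(51172 - 1/236*(-182)) = -666594/(51172 + 91/118) = -666594/6038387/118 = -666594*118/6038387 = -78658092/6038387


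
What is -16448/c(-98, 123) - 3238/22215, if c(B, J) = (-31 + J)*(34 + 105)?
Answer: -101699966/71021355 ≈ -1.4320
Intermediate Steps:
c(B, J) = -4309 + 139*J (c(B, J) = (-31 + J)*139 = -4309 + 139*J)
-16448/c(-98, 123) - 3238/22215 = -16448/(-4309 + 139*123) - 3238/22215 = -16448/(-4309 + 17097) - 3238*1/22215 = -16448/12788 - 3238/22215 = -16448*1/12788 - 3238/22215 = -4112/3197 - 3238/22215 = -101699966/71021355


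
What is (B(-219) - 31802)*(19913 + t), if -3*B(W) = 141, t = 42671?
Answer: -1993237816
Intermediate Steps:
B(W) = -47 (B(W) = -1/3*141 = -47)
(B(-219) - 31802)*(19913 + t) = (-47 - 31802)*(19913 + 42671) = -31849*62584 = -1993237816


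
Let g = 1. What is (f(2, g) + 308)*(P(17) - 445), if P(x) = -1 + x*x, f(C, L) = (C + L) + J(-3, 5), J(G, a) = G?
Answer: -48356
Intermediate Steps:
f(C, L) = -3 + C + L (f(C, L) = (C + L) - 3 = -3 + C + L)
P(x) = -1 + x²
(f(2, g) + 308)*(P(17) - 445) = ((-3 + 2 + 1) + 308)*((-1 + 17²) - 445) = (0 + 308)*((-1 + 289) - 445) = 308*(288 - 445) = 308*(-157) = -48356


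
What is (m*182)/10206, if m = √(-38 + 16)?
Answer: 13*I*√22/729 ≈ 0.083642*I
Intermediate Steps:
m = I*√22 (m = √(-22) = I*√22 ≈ 4.6904*I)
(m*182)/10206 = ((I*√22)*182)/10206 = (182*I*√22)*(1/10206) = 13*I*√22/729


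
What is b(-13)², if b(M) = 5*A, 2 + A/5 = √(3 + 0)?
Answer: 4375 - 2500*√3 ≈ 44.873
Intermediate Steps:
A = -10 + 5*√3 (A = -10 + 5*√(3 + 0) = -10 + 5*√3 ≈ -1.3397)
b(M) = -50 + 25*√3 (b(M) = 5*(-10 + 5*√3) = -50 + 25*√3)
b(-13)² = (-50 + 25*√3)²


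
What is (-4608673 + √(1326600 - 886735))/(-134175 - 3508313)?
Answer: 4608673/3642488 - √439865/3642488 ≈ 1.2651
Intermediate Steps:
(-4608673 + √(1326600 - 886735))/(-134175 - 3508313) = (-4608673 + √439865)/(-3642488) = (-4608673 + √439865)*(-1/3642488) = 4608673/3642488 - √439865/3642488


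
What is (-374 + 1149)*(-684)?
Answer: -530100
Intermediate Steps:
(-374 + 1149)*(-684) = 775*(-684) = -530100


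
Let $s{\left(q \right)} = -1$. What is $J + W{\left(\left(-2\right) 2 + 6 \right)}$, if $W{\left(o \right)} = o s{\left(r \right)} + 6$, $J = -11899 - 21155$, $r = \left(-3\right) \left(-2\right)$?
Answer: $-33050$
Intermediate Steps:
$r = 6$
$J = -33054$ ($J = -11899 - 21155 = -33054$)
$W{\left(o \right)} = 6 - o$ ($W{\left(o \right)} = o \left(-1\right) + 6 = - o + 6 = 6 - o$)
$J + W{\left(\left(-2\right) 2 + 6 \right)} = -33054 + \left(6 - \left(\left(-2\right) 2 + 6\right)\right) = -33054 + \left(6 - \left(-4 + 6\right)\right) = -33054 + \left(6 - 2\right) = -33054 + 4 = -33050$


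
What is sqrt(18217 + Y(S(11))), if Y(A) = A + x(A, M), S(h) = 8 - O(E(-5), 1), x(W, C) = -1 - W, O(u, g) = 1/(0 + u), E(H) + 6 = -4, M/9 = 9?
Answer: 6*sqrt(506) ≈ 134.97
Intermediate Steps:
M = 81 (M = 9*9 = 81)
E(H) = -10 (E(H) = -6 - 4 = -10)
O(u, g) = 1/u
S(h) = 81/10 (S(h) = 8 - 1/(-10) = 8 - 1*(-1/10) = 8 + 1/10 = 81/10)
Y(A) = -1 (Y(A) = A + (-1 - A) = -1)
sqrt(18217 + Y(S(11))) = sqrt(18217 - 1) = sqrt(18216) = 6*sqrt(506)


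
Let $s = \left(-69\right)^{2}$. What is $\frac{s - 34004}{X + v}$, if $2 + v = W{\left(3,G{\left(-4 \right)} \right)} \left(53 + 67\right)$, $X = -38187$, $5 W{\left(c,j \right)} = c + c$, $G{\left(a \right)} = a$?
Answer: $\frac{29243}{38045} \approx 0.76864$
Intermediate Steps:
$W{\left(c,j \right)} = \frac{2 c}{5}$ ($W{\left(c,j \right)} = \frac{c + c}{5} = \frac{2 c}{5}$)
$v = 142$ ($v = -2 + \frac{2}{5} \cdot 3 \left(53 + 67\right) = -2 + \frac{6}{5} \cdot 120 = -2 + 144 = 142$)
$s = 4761$
$\frac{s - 34004}{X + v} = \frac{4761 - 34004}{-38187 + 142} = - \frac{29243}{-38045} = \left(-29243\right) \left(- \frac{1}{38045}\right) = \frac{29243}{38045}$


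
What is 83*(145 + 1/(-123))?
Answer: 1480222/123 ≈ 12034.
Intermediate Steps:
83*(145 + 1/(-123)) = 83*(145 - 1/123) = 83*(17834/123) = 1480222/123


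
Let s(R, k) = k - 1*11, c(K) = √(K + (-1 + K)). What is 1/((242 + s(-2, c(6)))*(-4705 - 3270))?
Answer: -21/38678750 + √11/425466250 ≈ -5.3514e-7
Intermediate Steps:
c(K) = √(-1 + 2*K)
s(R, k) = -11 + k (s(R, k) = k - 11 = -11 + k)
1/((242 + s(-2, c(6)))*(-4705 - 3270)) = 1/((242 + (-11 + √(-1 + 2*6)))*(-4705 - 3270)) = 1/((242 + (-11 + √(-1 + 12)))*(-7975)) = 1/((242 + (-11 + √11))*(-7975)) = 1/((231 + √11)*(-7975)) = 1/(-1842225 - 7975*√11)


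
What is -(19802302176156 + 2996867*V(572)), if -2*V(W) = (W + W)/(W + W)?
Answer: -39604601355445/2 ≈ -1.9802e+13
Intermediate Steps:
V(W) = -1/2 (V(W) = -(W + W)/(2*(W + W)) = -2*W/(2*(2*W)) = -2*W*1/(2*W)/2 = -1/2*1 = -1/2)
-(19802302176156 + 2996867*V(572)) = -2996867/(1/(-1/2 + 6607668)) = -2996867/(1/(13215335/2)) = -2996867/2/13215335 = -2996867*13215335/2 = -39604601355445/2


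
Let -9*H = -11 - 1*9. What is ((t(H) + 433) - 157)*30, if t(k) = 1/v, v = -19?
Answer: 157290/19 ≈ 8278.4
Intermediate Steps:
H = 20/9 (H = -(-11 - 1*9)/9 = -(-11 - 9)/9 = -⅑*(-20) = 20/9 ≈ 2.2222)
t(k) = -1/19 (t(k) = 1/(-19) = -1/19)
((t(H) + 433) - 157)*30 = ((-1/19 + 433) - 157)*30 = (8226/19 - 157)*30 = (5243/19)*30 = 157290/19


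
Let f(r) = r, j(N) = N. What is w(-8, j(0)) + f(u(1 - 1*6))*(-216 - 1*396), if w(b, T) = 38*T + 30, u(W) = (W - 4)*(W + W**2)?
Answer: 110190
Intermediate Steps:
u(W) = (-4 + W)*(W + W**2)
w(b, T) = 30 + 38*T
w(-8, j(0)) + f(u(1 - 1*6))*(-216 - 1*396) = (30 + 38*0) + ((1 - 1*6)*(-4 + (1 - 1*6)**2 - 3*(1 - 1*6)))*(-216 - 1*396) = (30 + 0) + ((1 - 6)*(-4 + (1 - 6)**2 - 3*(1 - 6)))*(-216 - 396) = 30 - 5*(-4 + (-5)**2 - 3*(-5))*(-612) = 30 - 5*(-4 + 25 + 15)*(-612) = 30 - 5*36*(-612) = 30 - 180*(-612) = 30 + 110160 = 110190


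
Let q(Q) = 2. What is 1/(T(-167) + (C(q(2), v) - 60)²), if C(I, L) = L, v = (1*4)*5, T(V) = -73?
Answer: 1/1527 ≈ 0.00065488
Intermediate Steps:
v = 20 (v = 4*5 = 20)
1/(T(-167) + (C(q(2), v) - 60)²) = 1/(-73 + (20 - 60)²) = 1/(-73 + (-40)²) = 1/(-73 + 1600) = 1/1527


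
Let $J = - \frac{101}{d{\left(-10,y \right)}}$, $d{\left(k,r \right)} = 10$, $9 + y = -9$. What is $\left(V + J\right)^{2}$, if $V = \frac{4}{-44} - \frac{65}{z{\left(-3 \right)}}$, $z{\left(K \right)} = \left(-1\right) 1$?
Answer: $\frac{36348841}{12100} \approx 3004.0$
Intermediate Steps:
$y = -18$ ($y = -9 - 9 = -18$)
$z{\left(K \right)} = -1$
$V = \frac{714}{11}$ ($V = \frac{4}{-44} - \frac{65}{-1} = 4 \left(- \frac{1}{44}\right) - -65 = - \frac{1}{11} + 65 = \frac{714}{11} \approx 64.909$)
$J = - \frac{101}{10} \approx -10.1$
$\left(V + J\right)^{2} = \left(\frac{714}{11} - \frac{101}{10}\right)^{2} = \left(\frac{6029}{110}\right)^{2} = \frac{36348841}{12100}$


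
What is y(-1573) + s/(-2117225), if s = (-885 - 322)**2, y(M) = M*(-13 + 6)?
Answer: 23311307626/2117225 ≈ 11010.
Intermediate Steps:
y(M) = -7*M (y(M) = M*(-7) = -7*M)
s = 1456849 (s = (-1207)**2 = 1456849)
y(-1573) + s/(-2117225) = -7*(-1573) + 1456849/(-2117225) = 11011 + 1456849*(-1/2117225) = 11011 - 1456849/2117225 = 23311307626/2117225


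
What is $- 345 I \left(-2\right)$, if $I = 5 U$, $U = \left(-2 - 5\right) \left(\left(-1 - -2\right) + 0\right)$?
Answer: $-24150$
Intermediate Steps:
$U = -7$ ($U = - 7 \left(\left(-1 + 2\right) + 0\right) = - 7 \left(1 + 0\right) = \left(-7\right) 1 = -7$)
$I = -35$ ($I = 5 \left(-7\right) = -35$)
$- 345 I \left(-2\right) = - 345 \left(\left(-35\right) \left(-2\right)\right) = \left(-345\right) 70 = -24150$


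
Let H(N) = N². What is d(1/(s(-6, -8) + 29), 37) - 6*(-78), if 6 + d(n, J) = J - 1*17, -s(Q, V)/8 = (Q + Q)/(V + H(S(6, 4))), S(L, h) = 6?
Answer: 482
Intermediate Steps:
s(Q, V) = -16*Q/(36 + V) (s(Q, V) = -8*(Q + Q)/(V + 6²) = -8*2*Q/(V + 36) = -8*2*Q/(36 + V) = -16*Q/(36 + V))
d(n, J) = -23 + J (d(n, J) = -6 + (J - 1*17) = -6 + (J - 17) = -6 + (-17 + J) = -23 + J)
d(1/(s(-6, -8) + 29), 37) - 6*(-78) = (-23 + 37) - 6*(-78) = 14 + 468 = 482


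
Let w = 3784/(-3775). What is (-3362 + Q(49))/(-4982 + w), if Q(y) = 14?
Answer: 2106450/3135139 ≈ 0.67188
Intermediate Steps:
w = -3784/3775 (w = 3784*(-1/3775) = -3784/3775 ≈ -1.0024)
(-3362 + Q(49))/(-4982 + w) = (-3362 + 14)/(-4982 - 3784/3775) = -3348/(-18810834/3775) = -3348*(-3775/18810834) = 2106450/3135139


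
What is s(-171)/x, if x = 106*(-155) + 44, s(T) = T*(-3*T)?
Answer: 29241/5462 ≈ 5.3535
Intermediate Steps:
s(T) = -3*T²
x = -16386 (x = -16430 + 44 = -16386)
s(-171)/x = -3*(-171)²/(-16386) = -3*29241*(-1/16386) = -87723*(-1/16386) = 29241/5462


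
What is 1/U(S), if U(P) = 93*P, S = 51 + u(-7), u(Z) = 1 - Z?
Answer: 1/5487 ≈ 0.00018225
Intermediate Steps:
S = 59 (S = 51 + (1 - 1*(-7)) = 51 + (1 + 7) = 51 + 8 = 59)
1/U(S) = 1/(93*59) = 1/5487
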